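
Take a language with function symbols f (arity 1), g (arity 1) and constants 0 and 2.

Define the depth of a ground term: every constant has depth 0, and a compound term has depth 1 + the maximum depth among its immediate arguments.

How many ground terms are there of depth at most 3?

Let N_k count ground terms of depth at most k. Each non-constant term of depth ≤ k is some function symbol applied to depth-≤(k−1) arguments, giving N_k = 2 + N_{k-1} + N_{k-1}.
N_0 = 2
N_1 = 2 + 2 + 2 = 6
N_2 = 2 + 6 + 6 = 14
N_3 = 2 + 14 + 14 = 30

30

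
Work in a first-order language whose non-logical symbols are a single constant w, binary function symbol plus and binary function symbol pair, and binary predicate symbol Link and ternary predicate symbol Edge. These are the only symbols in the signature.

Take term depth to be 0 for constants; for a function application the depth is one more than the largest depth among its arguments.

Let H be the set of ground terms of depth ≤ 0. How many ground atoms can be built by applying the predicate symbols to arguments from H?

First count ground terms of depth ≤ 0.
If N_k denotes the number of depth-≤k ground terms, the 1 constant gives N_0 = 1, and each function symbol of arity r contributes N_{k-1}^r new terms at level k: N_k = 1 + N_{k-1}^2 + N_{k-1}^2.
N_0 = 1
Explicitly: w.
So |H| = 1.
Each predicate of arity r yields |H|^r ground atoms (one per choice of an r-tuple from H):
  Link: 1^2 = 1;  Edge: 1^3 = 1
Total ground atoms: 1 + 1 = 2.

2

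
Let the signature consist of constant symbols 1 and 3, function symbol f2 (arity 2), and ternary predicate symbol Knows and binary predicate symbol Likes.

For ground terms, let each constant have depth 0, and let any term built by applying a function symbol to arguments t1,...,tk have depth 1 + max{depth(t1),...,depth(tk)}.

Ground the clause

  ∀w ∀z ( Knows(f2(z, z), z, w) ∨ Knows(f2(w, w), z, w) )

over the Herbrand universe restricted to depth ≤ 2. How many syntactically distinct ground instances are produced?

Ground terms of depth ≤ 2:
  Write N_k for the number of ground terms of depth ≤ k. A term of depth ≤ k is either a constant or a function symbol applied to arguments of depth ≤ k−1, so N_k = 2 + N_{k-1}^2.
  N_0 = 2
  N_1 = 2 + 2^2 = 6
  N_2 = 2 + 6^2 = 38
So there are 38 ground terms available for substitution.
The body mentions every one of the 2 quantified variables; since ground terms form a free algebra, no two substitutions collapse to the same formula.
Number of ground instances = 38^2 = 1444.

1444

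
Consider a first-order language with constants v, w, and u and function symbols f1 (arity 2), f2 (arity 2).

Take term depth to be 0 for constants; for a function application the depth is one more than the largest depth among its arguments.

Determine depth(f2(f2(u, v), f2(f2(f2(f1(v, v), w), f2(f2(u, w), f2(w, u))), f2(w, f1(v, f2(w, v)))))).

depth(f2(u, v)) = 1 + max(0, 0) = 1
depth(f1(v, v)) = 1 + max(0, 0) = 1
depth(f2(f1(v, v), w)) = 1 + max(1, 0) = 2
depth(f2(u, w)) = 1 + max(0, 0) = 1
depth(f2(w, u)) = 1 + max(0, 0) = 1
depth(f2(f2(u, w), f2(w, u))) = 1 + max(1, 1) = 2
depth(f2(f2(f1(v, v), w), f2(f2(u, w), f2(w, u)))) = 1 + max(2, 2) = 3
depth(f2(w, v)) = 1 + max(0, 0) = 1
depth(f1(v, f2(w, v))) = 1 + max(0, 1) = 2
depth(f2(w, f1(v, f2(w, v)))) = 1 + max(0, 2) = 3
depth(f2(f2(f2(f1(v, v), w), f2(f2(u, w), f2(w, u))), f2(w, f1(v, f2(w, v))))) = 1 + max(3, 3) = 4
depth(f2(f2(u, v), f2(f2(f2(f1(v, v), w), f2(f2(u, w), f2(w, u))), f2(w, f1(v, f2(w, v)))))) = 1 + max(1, 4) = 5

5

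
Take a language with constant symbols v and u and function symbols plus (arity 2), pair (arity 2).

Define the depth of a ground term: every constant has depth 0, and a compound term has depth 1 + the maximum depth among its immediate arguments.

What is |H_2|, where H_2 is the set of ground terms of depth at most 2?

202

Let N_k count ground terms of depth at most k. Each non-constant term of depth ≤ k is some function symbol applied to depth-≤(k−1) arguments, giving N_k = 2 + N_{k-1}^2 + N_{k-1}^2.
N_0 = 2
N_1 = 2 + 2^2 + 2^2 = 10
N_2 = 2 + 10^2 + 10^2 = 202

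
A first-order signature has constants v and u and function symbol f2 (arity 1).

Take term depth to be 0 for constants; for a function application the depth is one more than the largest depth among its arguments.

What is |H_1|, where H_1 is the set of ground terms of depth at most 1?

4

Let N_k count ground terms of depth at most k. Each non-constant term of depth ≤ k is some function symbol applied to depth-≤(k−1) arguments, giving N_k = 2 + N_{k-1}.
N_0 = 2
N_1 = 2 + 2 = 4
Explicitly: v, u, f2(v), f2(u).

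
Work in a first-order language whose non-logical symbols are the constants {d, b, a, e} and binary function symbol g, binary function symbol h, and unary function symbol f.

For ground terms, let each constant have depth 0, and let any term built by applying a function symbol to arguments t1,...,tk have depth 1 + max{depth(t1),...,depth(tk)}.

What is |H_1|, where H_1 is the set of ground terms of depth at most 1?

Let N_k count ground terms of depth at most k. Each non-constant term of depth ≤ k is some function symbol applied to depth-≤(k−1) arguments, giving N_k = 4 + N_{k-1}^2 + N_{k-1}^2 + N_{k-1}.
N_0 = 4
N_1 = 4 + 4^2 + 4^2 + 4 = 40

40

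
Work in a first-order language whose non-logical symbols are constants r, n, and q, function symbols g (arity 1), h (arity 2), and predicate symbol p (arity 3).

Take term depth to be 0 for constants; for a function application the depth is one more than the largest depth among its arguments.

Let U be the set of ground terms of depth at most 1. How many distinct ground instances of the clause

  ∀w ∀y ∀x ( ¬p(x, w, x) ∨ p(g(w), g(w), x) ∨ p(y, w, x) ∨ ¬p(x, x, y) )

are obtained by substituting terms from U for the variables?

3375

Ground terms of depth ≤ 1:
  If N_k denotes the number of depth-≤k ground terms, the 3 constants give N_0 = 3, and each function symbol of arity r contributes N_{k-1}^r new terms at level k: N_k = 3 + N_{k-1} + N_{k-1}^2.
  N_0 = 3
  N_1 = 3 + 3 + 3^2 = 15
So there are 15 ground terms available for substitution.
There are 3 variables to instantiate (w, y, x), each occurring in at least one literal, so different choices give different ground instances.
Number of ground instances = 15^3 = 3375.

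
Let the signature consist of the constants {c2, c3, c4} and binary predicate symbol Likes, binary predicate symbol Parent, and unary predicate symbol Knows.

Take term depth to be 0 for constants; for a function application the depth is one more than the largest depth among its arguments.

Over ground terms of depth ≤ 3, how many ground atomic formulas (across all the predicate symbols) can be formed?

21

First count ground terms of depth ≤ 3.
With no function symbols every ground term is a constant, so there are exactly 3 ground terms at every depth bound.
N_0 = 3
N_1 = 3
N_2 = 3
N_3 = 3
Explicitly: c2, c3, c4.
So |H| = 3.
Ground atoms are formed by filling each argument slot of a predicate with a term from H, so an r-ary predicate gives |H|^r atoms:
  Likes: 3^2 = 9;  Parent: 3^2 = 9;  Knows: 3
Total ground atoms: 9 + 9 + 3 = 21.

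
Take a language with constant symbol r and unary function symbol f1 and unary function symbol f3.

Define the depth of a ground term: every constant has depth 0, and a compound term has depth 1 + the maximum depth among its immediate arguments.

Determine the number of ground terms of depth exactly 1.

If N_k denotes the number of depth-≤k ground terms, the 1 constant gives N_0 = 1, and each function symbol of arity r contributes N_{k-1}^r new terms at level k: N_k = 1 + N_{k-1} + N_{k-1}.
N_0 = 1
N_1 = 1 + 1 + 1 = 3
Terms of depth exactly 1: N_1 − N_0 = 3 − 1 = 2.

2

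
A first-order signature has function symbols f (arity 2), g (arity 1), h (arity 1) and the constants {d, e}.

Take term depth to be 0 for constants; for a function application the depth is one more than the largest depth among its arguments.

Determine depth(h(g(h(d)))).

3

depth(h(d)) = 1 + depth(d) = 1 + 0 = 1
depth(g(h(d))) = 1 + depth(h(d)) = 1 + 1 = 2
depth(h(g(h(d)))) = 1 + depth(g(h(d))) = 1 + 2 = 3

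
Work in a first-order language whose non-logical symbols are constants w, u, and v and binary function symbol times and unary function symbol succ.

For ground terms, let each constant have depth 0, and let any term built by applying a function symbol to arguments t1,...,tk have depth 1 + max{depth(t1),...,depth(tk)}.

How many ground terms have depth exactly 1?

12

Let N_k count ground terms of depth at most k. Each non-constant term of depth ≤ k is some function symbol applied to depth-≤(k−1) arguments, giving N_k = 3 + N_{k-1}^2 + N_{k-1}.
N_0 = 3
N_1 = 3 + 3^2 + 3 = 15
Terms of depth exactly 1: N_1 − N_0 = 15 − 3 = 12.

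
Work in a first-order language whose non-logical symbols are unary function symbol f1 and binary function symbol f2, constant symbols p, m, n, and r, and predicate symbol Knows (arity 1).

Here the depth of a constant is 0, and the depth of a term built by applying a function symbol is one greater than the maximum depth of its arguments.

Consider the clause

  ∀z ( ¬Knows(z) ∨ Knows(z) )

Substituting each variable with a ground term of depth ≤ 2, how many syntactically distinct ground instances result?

Ground terms of depth ≤ 2:
  If N_k denotes the number of depth-≤k ground terms, the 4 constants give N_0 = 4, and each function symbol of arity r contributes N_{k-1}^r new terms at level k: N_k = 4 + N_{k-1} + N_{k-1}^2.
  N_0 = 4
  N_1 = 4 + 4 + 4^2 = 24
  N_2 = 4 + 24 + 24^2 = 604
So there are 604 ground terms available for substitution.
The clause has 1 distinct variable (z), which appears in the body. In the free term algebra distinct substitutions yield syntactically distinct ground instances.
Number of ground instances = 604.

604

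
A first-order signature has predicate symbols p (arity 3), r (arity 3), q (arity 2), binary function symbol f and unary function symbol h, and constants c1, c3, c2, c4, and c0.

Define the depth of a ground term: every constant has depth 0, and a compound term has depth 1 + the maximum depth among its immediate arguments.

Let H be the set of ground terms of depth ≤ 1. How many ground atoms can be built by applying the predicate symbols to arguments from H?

First count ground terms of depth ≤ 1.
Let N_k count ground terms of depth at most k. Each non-constant term of depth ≤ k is some function symbol applied to depth-≤(k−1) arguments, giving N_k = 5 + N_{k-1}^2 + N_{k-1}.
N_0 = 5
N_1 = 5 + 5^2 + 5 = 35
So |H| = 35.
Each predicate of arity r yields |H|^r ground atoms (one per choice of an r-tuple from H):
  p: 35^3 = 42875;  r: 35^3 = 42875;  q: 35^2 = 1225
Total ground atoms: 42875 + 42875 + 1225 = 86975.

86975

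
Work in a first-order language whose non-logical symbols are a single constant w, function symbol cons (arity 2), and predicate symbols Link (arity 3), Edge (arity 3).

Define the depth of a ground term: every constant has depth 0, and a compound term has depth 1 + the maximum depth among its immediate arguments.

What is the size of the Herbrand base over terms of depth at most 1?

16

First count ground terms of depth ≤ 1.
Count level by level. With function symbols cons/2, the terms of depth ≤ k are the 1 constant together with each function applied to depth-≤(k−1) tuples, so N_k = 1 + N_{k-1}^2.
N_0 = 1
N_1 = 1 + 1^2 = 2
Explicitly: w, cons(w, w).
So |H| = 2.
Ground atoms are formed by filling each argument slot of a predicate with a term from H, so an r-ary predicate gives |H|^r atoms:
  Link: 2^3 = 8;  Edge: 2^3 = 8
Total ground atoms: 8 + 8 = 16.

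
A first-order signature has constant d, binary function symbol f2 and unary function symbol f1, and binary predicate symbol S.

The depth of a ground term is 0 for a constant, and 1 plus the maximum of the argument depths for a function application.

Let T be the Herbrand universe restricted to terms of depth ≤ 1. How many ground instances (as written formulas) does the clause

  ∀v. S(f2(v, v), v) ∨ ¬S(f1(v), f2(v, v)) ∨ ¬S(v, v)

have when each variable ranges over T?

Ground terms of depth ≤ 1:
  If N_k denotes the number of depth-≤k ground terms, the 1 constant gives N_0 = 1, and each function symbol of arity r contributes N_{k-1}^r new terms at level k: N_k = 1 + N_{k-1}^2 + N_{k-1}.
  N_0 = 1
  N_1 = 1 + 1^2 + 1 = 3
  Explicitly: d, f2(d, d), f1(d).
So there are 3 ground terms available for substitution.
The clause has 1 distinct variable (v), which appears in the body. In the free term algebra distinct substitutions yield syntactically distinct ground instances.
Number of ground instances = 3.

3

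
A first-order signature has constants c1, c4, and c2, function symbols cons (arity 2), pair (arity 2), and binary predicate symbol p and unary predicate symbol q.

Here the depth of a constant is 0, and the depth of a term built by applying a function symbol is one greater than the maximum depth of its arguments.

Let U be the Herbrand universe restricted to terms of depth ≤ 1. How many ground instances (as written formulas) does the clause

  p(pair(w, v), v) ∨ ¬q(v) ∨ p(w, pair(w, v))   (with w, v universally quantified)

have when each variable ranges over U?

Ground terms of depth ≤ 1:
  Count level by level. With function symbols cons/2, pair/2, the terms of depth ≤ k are the 3 constants together with each function applied to depth-≤(k−1) tuples, so N_k = 3 + N_{k-1}^2 + N_{k-1}^2.
  N_0 = 3
  N_1 = 3 + 3^2 + 3^2 = 21
So there are 21 ground terms available for substitution.
There are 2 variables to instantiate (w, v), each occurring in at least one literal, so different choices give different ground instances.
Number of ground instances = 21^2 = 441.

441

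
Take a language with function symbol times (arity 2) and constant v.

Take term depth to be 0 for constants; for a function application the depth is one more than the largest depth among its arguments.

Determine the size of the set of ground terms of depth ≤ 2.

5

Write N_k for the number of ground terms of depth ≤ k. A term of depth ≤ k is either a constant or a function symbol applied to arguments of depth ≤ k−1, so N_k = 1 + N_{k-1}^2.
N_0 = 1
N_1 = 1 + 1^2 = 2
N_2 = 1 + 2^2 = 5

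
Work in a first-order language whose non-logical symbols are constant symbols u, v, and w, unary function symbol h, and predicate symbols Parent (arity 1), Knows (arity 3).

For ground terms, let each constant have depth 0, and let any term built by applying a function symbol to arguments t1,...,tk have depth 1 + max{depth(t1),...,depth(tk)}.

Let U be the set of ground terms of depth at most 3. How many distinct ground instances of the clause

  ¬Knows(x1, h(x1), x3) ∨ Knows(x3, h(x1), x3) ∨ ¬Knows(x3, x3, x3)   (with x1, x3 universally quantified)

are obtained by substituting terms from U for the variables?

144

Ground terms of depth ≤ 3:
  If N_k denotes the number of depth-≤k ground terms, the 3 constants give N_0 = 3, and each function symbol of arity r contributes N_{k-1}^r new terms at level k: N_k = 3 + N_{k-1}.
  N_0 = 3
  N_1 = 3 + 3 = 6
  N_2 = 3 + 6 = 9
  N_3 = 3 + 9 = 12
So there are 12 ground terms available for substitution.
The clause has 2 distinct variables (x1, x3), each appearing in the body. In the free term algebra distinct substitutions yield syntactically distinct ground instances.
Number of ground instances = 12^2 = 144.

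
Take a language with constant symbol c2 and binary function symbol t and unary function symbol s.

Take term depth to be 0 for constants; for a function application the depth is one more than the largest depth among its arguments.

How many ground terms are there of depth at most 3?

Write N_k for the number of ground terms of depth ≤ k. A term of depth ≤ k is either a constant or a function symbol applied to arguments of depth ≤ k−1, so N_k = 1 + N_{k-1}^2 + N_{k-1}.
N_0 = 1
N_1 = 1 + 1^2 + 1 = 3
N_2 = 1 + 3^2 + 3 = 13
N_3 = 1 + 13^2 + 13 = 183

183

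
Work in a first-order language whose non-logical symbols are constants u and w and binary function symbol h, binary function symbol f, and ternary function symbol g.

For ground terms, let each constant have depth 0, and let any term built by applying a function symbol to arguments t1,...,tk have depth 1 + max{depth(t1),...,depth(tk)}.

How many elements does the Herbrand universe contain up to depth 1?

18

Let N_k count ground terms of depth at most k. Each non-constant term of depth ≤ k is some function symbol applied to depth-≤(k−1) arguments, giving N_k = 2 + N_{k-1}^2 + N_{k-1}^2 + N_{k-1}^3.
N_0 = 2
N_1 = 2 + 2^2 + 2^2 + 2^3 = 18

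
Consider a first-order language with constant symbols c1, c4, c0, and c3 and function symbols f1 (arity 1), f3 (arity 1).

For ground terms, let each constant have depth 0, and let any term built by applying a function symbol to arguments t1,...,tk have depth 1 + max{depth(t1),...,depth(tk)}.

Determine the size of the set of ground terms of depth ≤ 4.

124

Count level by level. With function symbols f1/1, f3/1, the terms of depth ≤ k are the 4 constants together with each function applied to depth-≤(k−1) tuples, so N_k = 4 + N_{k-1} + N_{k-1}.
N_0 = 4
N_1 = 4 + 4 + 4 = 12
N_2 = 4 + 12 + 12 = 28
N_3 = 4 + 28 + 28 = 60
N_4 = 4 + 60 + 60 = 124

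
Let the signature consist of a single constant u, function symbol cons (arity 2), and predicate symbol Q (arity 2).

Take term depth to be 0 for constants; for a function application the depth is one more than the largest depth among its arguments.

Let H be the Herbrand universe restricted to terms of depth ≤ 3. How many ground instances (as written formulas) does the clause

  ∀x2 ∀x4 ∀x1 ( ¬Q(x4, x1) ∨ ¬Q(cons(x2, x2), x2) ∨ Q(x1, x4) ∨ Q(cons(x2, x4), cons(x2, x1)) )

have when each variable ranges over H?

Ground terms of depth ≤ 3:
  Count level by level. With function symbols cons/2, the terms of depth ≤ k are the 1 constant together with each function applied to depth-≤(k−1) tuples, so N_k = 1 + N_{k-1}^2.
  N_0 = 1
  N_1 = 1 + 1^2 = 2
  N_2 = 1 + 2^2 = 5
  N_3 = 1 + 5^2 = 26
So there are 26 ground terms available for substitution.
The body mentions every one of the 3 quantified variables; since ground terms form a free algebra, no two substitutions collapse to the same formula.
Number of ground instances = 26^3 = 17576.

17576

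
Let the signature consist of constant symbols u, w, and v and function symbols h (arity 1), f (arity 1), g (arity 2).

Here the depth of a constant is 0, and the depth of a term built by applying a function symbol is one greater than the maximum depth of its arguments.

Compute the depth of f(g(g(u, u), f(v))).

depth(g(u, u)) = 1 + max(0, 0) = 1
depth(f(v)) = 1 + depth(v) = 1 + 0 = 1
depth(g(g(u, u), f(v))) = 1 + max(1, 1) = 2
depth(f(g(g(u, u), f(v)))) = 1 + depth(g(g(u, u), f(v))) = 1 + 2 = 3

3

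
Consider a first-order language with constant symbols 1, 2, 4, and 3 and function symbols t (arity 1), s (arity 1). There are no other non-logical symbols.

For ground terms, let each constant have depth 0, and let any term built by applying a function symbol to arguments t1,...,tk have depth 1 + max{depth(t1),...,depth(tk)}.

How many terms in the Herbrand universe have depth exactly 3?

Write N_k for the number of ground terms of depth ≤ k. A term of depth ≤ k is either a constant or a function symbol applied to arguments of depth ≤ k−1, so N_k = 4 + N_{k-1} + N_{k-1}.
N_0 = 4
N_1 = 4 + 4 + 4 = 12
N_2 = 4 + 12 + 12 = 28
N_3 = 4 + 28 + 28 = 60
Terms of depth exactly 3: N_3 − N_2 = 60 − 28 = 32.

32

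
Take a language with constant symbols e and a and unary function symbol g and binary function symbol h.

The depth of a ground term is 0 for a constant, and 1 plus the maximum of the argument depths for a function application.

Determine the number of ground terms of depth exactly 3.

Let N_k count ground terms of depth at most k. Each non-constant term of depth ≤ k is some function symbol applied to depth-≤(k−1) arguments, giving N_k = 2 + N_{k-1} + N_{k-1}^2.
N_0 = 2
N_1 = 2 + 2 + 2^2 = 8
N_2 = 2 + 8 + 8^2 = 74
N_3 = 2 + 74 + 74^2 = 5552
Terms of depth exactly 3: N_3 − N_2 = 5552 − 74 = 5478.

5478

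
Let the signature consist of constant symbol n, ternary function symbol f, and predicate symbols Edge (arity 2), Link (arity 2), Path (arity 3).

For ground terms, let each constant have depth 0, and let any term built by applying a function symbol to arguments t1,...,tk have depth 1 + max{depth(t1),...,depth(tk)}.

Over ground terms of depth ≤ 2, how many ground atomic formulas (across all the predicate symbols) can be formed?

891

First count ground terms of depth ≤ 2.
Let N_k = |{terms of depth ≤ k}|. Then N_0 = 1 and N_k = 1 + N_{k-1}^3 for k ≥ 1 (one summand per function symbol, arity giving the exponent).
N_0 = 1
N_1 = 1 + 1^3 = 2
N_2 = 1 + 2^3 = 9
So |H| = 9.
A ground atom is a predicate applied to a tuple of terms from H, so the count is the sum over predicates of |H|^arity:
  Edge: 9^2 = 81;  Link: 9^2 = 81;  Path: 9^3 = 729
Total ground atoms: 81 + 81 + 729 = 891.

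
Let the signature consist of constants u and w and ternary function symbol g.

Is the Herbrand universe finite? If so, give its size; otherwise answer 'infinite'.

infinite

The signature has at least one function symbol (g, arity 3) and at least one constant (u).
Iterating g gives infinitely many distinct ground terms: u, g(u, u, u), g(g(u, u, u), g(u, u, u), g(u, u, u)), ...
So the Herbrand universe is infinite.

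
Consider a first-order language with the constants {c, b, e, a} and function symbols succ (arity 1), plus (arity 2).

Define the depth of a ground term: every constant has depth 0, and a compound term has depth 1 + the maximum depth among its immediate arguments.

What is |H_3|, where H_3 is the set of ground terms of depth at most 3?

Count level by level. With function symbols succ/1, plus/2, the terms of depth ≤ k are the 4 constants together with each function applied to depth-≤(k−1) tuples, so N_k = 4 + N_{k-1} + N_{k-1}^2.
N_0 = 4
N_1 = 4 + 4 + 4^2 = 24
N_2 = 4 + 24 + 24^2 = 604
N_3 = 4 + 604 + 604^2 = 365424

365424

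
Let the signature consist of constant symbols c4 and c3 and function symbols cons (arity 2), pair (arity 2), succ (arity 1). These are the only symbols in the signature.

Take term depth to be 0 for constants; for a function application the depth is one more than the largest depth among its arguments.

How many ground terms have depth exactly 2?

290

Count level by level. With function symbols cons/2, pair/2, succ/1, the terms of depth ≤ k are the 2 constants together with each function applied to depth-≤(k−1) tuples, so N_k = 2 + N_{k-1}^2 + N_{k-1}^2 + N_{k-1}.
N_0 = 2
N_1 = 2 + 2^2 + 2^2 + 2 = 12
N_2 = 2 + 12^2 + 12^2 + 12 = 302
Terms of depth exactly 2: N_2 − N_1 = 302 − 12 = 290.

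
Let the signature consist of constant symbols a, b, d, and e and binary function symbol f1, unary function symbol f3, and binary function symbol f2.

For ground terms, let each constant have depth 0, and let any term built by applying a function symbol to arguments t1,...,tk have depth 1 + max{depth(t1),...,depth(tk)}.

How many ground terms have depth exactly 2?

3204

Let N_k count ground terms of depth at most k. Each non-constant term of depth ≤ k is some function symbol applied to depth-≤(k−1) arguments, giving N_k = 4 + N_{k-1}^2 + N_{k-1} + N_{k-1}^2.
N_0 = 4
N_1 = 4 + 4^2 + 4 + 4^2 = 40
N_2 = 4 + 40^2 + 40 + 40^2 = 3244
Terms of depth exactly 2: N_2 − N_1 = 3244 − 40 = 3204.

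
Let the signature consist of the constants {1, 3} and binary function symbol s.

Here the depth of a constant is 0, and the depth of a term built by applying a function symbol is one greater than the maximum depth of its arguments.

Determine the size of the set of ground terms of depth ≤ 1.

If N_k denotes the number of depth-≤k ground terms, the 2 constants give N_0 = 2, and each function symbol of arity r contributes N_{k-1}^r new terms at level k: N_k = 2 + N_{k-1}^2.
N_0 = 2
N_1 = 2 + 2^2 = 6
Explicitly: 1, 3, s(1, 1), s(1, 3), s(3, 1), s(3, 3).

6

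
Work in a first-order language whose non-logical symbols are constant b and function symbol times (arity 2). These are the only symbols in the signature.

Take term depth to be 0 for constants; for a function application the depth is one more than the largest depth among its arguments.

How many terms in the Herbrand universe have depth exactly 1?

Write N_k for the number of ground terms of depth ≤ k. A term of depth ≤ k is either a constant or a function symbol applied to arguments of depth ≤ k−1, so N_k = 1 + N_{k-1}^2.
N_0 = 1
N_1 = 1 + 1^2 = 2
Terms of depth exactly 1: N_1 − N_0 = 2 − 1 = 1.

1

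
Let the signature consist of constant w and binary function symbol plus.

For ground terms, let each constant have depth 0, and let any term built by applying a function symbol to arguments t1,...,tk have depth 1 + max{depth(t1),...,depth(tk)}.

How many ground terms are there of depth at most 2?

Let N_k = |{terms of depth ≤ k}|. Then N_0 = 1 and N_k = 1 + N_{k-1}^2 for k ≥ 1 (one summand per function symbol, arity giving the exponent).
N_0 = 1
N_1 = 1 + 1^2 = 2
N_2 = 1 + 2^2 = 5
Explicitly: w, plus(w, w), plus(w, plus(w, w)), plus(plus(w, w), w), plus(plus(w, w), plus(w, w)).

5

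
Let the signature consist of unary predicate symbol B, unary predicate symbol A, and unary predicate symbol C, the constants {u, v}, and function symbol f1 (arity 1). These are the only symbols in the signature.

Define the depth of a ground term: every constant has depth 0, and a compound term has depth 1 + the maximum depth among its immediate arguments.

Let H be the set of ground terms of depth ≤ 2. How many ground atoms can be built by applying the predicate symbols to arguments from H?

First count ground terms of depth ≤ 2.
Let N_k = |{terms of depth ≤ k}|. Then N_0 = 2 and N_k = 2 + N_{k-1} for k ≥ 1 (one summand per function symbol, arity giving the exponent).
N_0 = 2
N_1 = 2 + 2 = 4
N_2 = 2 + 4 = 6
So |H| = 6.
A ground atom is a predicate applied to a tuple of terms from H, so the count is the sum over predicates of |H|^arity:
  B: 6;  A: 6;  C: 6
Total ground atoms: 6 + 6 + 6 = 18.

18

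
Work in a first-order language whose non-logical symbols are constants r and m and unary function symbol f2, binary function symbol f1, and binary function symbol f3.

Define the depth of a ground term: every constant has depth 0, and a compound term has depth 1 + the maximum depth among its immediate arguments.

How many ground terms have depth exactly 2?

Count level by level. With function symbols f2/1, f1/2, f3/2, the terms of depth ≤ k are the 2 constants together with each function applied to depth-≤(k−1) tuples, so N_k = 2 + N_{k-1} + N_{k-1}^2 + N_{k-1}^2.
N_0 = 2
N_1 = 2 + 2 + 2^2 + 2^2 = 12
N_2 = 2 + 12 + 12^2 + 12^2 = 302
Terms of depth exactly 2: N_2 − N_1 = 302 − 12 = 290.

290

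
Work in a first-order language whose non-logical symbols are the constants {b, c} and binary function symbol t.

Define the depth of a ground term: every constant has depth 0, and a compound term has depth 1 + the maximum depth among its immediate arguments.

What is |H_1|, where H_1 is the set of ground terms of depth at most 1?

6

If N_k denotes the number of depth-≤k ground terms, the 2 constants give N_0 = 2, and each function symbol of arity r contributes N_{k-1}^r new terms at level k: N_k = 2 + N_{k-1}^2.
N_0 = 2
N_1 = 2 + 2^2 = 6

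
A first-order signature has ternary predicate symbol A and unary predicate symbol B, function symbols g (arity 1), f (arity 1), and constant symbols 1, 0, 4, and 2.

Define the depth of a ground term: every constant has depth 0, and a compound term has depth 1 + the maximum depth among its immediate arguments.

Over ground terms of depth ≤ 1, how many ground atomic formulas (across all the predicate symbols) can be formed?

1740

First count ground terms of depth ≤ 1.
Count level by level. With function symbols g/1, f/1, the terms of depth ≤ k are the 4 constants together with each function applied to depth-≤(k−1) tuples, so N_k = 4 + N_{k-1} + N_{k-1}.
N_0 = 4
N_1 = 4 + 4 + 4 = 12
So |H| = 12.
A ground atom is a predicate applied to a tuple of terms from H, so the count is the sum over predicates of |H|^arity:
  A: 12^3 = 1728;  B: 12
Total ground atoms: 1728 + 12 = 1740.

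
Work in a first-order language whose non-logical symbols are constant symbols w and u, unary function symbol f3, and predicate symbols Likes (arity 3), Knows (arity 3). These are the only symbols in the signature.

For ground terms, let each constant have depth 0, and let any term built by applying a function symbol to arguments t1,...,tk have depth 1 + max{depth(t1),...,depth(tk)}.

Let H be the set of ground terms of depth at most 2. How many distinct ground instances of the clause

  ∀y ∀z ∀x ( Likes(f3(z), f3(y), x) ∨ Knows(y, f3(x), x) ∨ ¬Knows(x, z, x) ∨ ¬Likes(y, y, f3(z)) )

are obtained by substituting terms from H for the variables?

216

Ground terms of depth ≤ 2:
  Count level by level. With function symbols f3/1, the terms of depth ≤ k are the 2 constants together with each function applied to depth-≤(k−1) tuples, so N_k = 2 + N_{k-1}.
  N_0 = 2
  N_1 = 2 + 2 = 4
  N_2 = 2 + 4 = 6
  Explicitly: w, u, f3(w), f3(u), f3(f3(w)), f3(f3(u)).
So there are 6 ground terms available for substitution.
Each of y, z, x ranges independently over the available ground terms, and distinct assignments produce distinct instances.
Number of ground instances = 6^3 = 216.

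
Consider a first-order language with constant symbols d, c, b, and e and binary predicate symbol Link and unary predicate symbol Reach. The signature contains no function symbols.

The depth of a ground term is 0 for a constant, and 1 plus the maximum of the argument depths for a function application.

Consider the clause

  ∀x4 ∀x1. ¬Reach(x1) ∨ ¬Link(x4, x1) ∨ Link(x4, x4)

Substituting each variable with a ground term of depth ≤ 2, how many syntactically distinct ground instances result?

Ground terms of depth ≤ 2:
  With no function symbols every ground term is a constant, so there are exactly 4 ground terms at every depth bound.
  N_0 = 4
  N_1 = 4
  N_2 = 4
  Explicitly: d, c, b, e.
So there are 4 ground terms available for substitution.
There are 2 variables to instantiate (x4, x1), each occurring in at least one literal, so different choices give different ground instances.
Number of ground instances = 4^2 = 16.

16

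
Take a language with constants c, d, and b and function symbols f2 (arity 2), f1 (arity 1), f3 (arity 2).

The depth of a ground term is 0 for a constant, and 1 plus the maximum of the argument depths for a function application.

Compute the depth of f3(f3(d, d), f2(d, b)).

2

depth(f3(d, d)) = 1 + max(0, 0) = 1
depth(f2(d, b)) = 1 + max(0, 0) = 1
depth(f3(f3(d, d), f2(d, b))) = 1 + max(1, 1) = 2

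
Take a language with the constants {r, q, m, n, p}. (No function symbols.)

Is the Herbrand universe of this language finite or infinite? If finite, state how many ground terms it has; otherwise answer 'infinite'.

5

There are no function symbols, so every ground term is one of the 5 constants.
The Herbrand universe is {r, q, m, n, p}, which is finite with 5 elements.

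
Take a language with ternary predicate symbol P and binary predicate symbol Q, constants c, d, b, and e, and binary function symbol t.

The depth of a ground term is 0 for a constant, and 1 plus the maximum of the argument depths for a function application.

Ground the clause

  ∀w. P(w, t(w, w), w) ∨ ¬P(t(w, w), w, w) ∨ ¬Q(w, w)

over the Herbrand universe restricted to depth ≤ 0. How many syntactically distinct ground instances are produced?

Ground terms of depth ≤ 0:
  Write N_k for the number of ground terms of depth ≤ k. A term of depth ≤ k is either a constant or a function symbol applied to arguments of depth ≤ k−1, so N_k = 4 + N_{k-1}^2.
  N_0 = 4
  Explicitly: c, d, b, e.
So there are 4 ground terms available for substitution.
The variable w ranges independently over the available ground terms, and distinct assignments produce distinct instances.
Number of ground instances = 4.

4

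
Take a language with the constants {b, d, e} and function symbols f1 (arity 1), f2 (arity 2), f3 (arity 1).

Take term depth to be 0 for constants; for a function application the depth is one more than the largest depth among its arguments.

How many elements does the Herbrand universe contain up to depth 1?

18

If N_k denotes the number of depth-≤k ground terms, the 3 constants give N_0 = 3, and each function symbol of arity r contributes N_{k-1}^r new terms at level k: N_k = 3 + N_{k-1} + N_{k-1}^2 + N_{k-1}.
N_0 = 3
N_1 = 3 + 3 + 3^2 + 3 = 18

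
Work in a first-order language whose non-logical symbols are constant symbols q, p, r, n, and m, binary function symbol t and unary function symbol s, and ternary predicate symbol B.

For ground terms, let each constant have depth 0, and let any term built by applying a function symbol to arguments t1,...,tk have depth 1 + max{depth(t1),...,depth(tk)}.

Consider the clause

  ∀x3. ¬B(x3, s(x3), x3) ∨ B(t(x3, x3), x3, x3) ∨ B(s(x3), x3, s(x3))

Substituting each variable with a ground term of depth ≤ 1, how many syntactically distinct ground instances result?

Ground terms of depth ≤ 1:
  Let N_k = |{terms of depth ≤ k}|. Then N_0 = 5 and N_k = 5 + N_{k-1}^2 + N_{k-1} for k ≥ 1 (one summand per function symbol, arity giving the exponent).
  N_0 = 5
  N_1 = 5 + 5^2 + 5 = 35
So there are 35 ground terms available for substitution.
The clause has 1 distinct variable (x3), which appears in the body. In the free term algebra distinct substitutions yield syntactically distinct ground instances.
Number of ground instances = 35.

35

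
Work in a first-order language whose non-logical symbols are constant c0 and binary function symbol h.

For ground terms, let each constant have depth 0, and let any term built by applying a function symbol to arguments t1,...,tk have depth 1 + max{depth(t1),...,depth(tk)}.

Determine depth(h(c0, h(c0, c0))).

2

depth(h(c0, c0)) = 1 + max(0, 0) = 1
depth(h(c0, h(c0, c0))) = 1 + max(0, 1) = 2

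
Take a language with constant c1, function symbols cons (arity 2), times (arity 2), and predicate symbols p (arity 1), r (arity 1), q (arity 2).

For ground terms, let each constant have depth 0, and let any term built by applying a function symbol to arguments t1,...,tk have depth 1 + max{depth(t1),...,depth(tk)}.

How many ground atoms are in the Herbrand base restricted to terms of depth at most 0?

First count ground terms of depth ≤ 0.
Let N_k count ground terms of depth at most k. Each non-constant term of depth ≤ k is some function symbol applied to depth-≤(k−1) arguments, giving N_k = 1 + N_{k-1}^2 + N_{k-1}^2.
N_0 = 1
So |H| = 1.
Each predicate of arity r yields |H|^r ground atoms (one per choice of an r-tuple from H):
  p: 1;  r: 1;  q: 1^2 = 1
Total ground atoms: 1 + 1 + 1 = 3.

3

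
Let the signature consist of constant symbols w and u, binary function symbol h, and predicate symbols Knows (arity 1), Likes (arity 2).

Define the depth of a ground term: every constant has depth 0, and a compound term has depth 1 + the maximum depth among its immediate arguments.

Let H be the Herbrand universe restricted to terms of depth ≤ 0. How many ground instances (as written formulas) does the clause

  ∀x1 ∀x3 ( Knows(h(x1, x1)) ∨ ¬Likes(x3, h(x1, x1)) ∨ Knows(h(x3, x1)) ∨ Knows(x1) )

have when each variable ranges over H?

Ground terms of depth ≤ 0:
  Write N_k for the number of ground terms of depth ≤ k. A term of depth ≤ k is either a constant or a function symbol applied to arguments of depth ≤ k−1, so N_k = 2 + N_{k-1}^2.
  N_0 = 2
So there are 2 ground terms available for substitution.
There are 2 variables to instantiate (x1, x3), each occurring in at least one literal, so different choices give different ground instances.
Number of ground instances = 2^2 = 4.

4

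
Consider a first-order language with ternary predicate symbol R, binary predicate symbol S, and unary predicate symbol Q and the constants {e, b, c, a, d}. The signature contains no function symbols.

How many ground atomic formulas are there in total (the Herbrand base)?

With no function symbols, the Herbrand universe is just the 5 constants.
Ground atoms per predicate: R: 5^3 = 125, S: 5^2 = 25, Q: 5.
Herbrand base size = 125 + 25 + 5 = 155.

155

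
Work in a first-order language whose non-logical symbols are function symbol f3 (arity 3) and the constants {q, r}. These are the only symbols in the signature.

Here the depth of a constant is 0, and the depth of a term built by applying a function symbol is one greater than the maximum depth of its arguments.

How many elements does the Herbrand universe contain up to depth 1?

10

Let N_k = |{terms of depth ≤ k}|. Then N_0 = 2 and N_k = 2 + N_{k-1}^3 for k ≥ 1 (one summand per function symbol, arity giving the exponent).
N_0 = 2
N_1 = 2 + 2^3 = 10
Explicitly: q, r, f3(q, q, q), f3(q, q, r), f3(q, r, q), f3(q, r, r), f3(r, q, q), f3(r, q, r), f3(r, r, q), f3(r, r, r).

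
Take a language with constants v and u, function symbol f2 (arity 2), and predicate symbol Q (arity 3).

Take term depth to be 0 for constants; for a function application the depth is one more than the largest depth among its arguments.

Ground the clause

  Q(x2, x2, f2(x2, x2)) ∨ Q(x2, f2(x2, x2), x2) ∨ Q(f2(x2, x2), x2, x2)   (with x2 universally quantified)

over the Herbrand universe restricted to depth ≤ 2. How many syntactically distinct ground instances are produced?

Ground terms of depth ≤ 2:
  Write N_k for the number of ground terms of depth ≤ k. A term of depth ≤ k is either a constant or a function symbol applied to arguments of depth ≤ k−1, so N_k = 2 + N_{k-1}^2.
  N_0 = 2
  N_1 = 2 + 2^2 = 6
  N_2 = 2 + 6^2 = 38
So there are 38 ground terms available for substitution.
There is 1 variable to instantiate (x2),  occurring in at least one literal, so different choices give different ground instances.
Number of ground instances = 38.

38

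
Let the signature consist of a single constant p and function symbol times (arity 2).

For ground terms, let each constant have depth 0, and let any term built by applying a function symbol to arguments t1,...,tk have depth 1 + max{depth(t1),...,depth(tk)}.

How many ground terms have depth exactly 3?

21

If N_k denotes the number of depth-≤k ground terms, the 1 constant gives N_0 = 1, and each function symbol of arity r contributes N_{k-1}^r new terms at level k: N_k = 1 + N_{k-1}^2.
N_0 = 1
N_1 = 1 + 1^2 = 2
N_2 = 1 + 2^2 = 5
N_3 = 1 + 5^2 = 26
Terms of depth exactly 3: N_3 − N_2 = 26 − 5 = 21.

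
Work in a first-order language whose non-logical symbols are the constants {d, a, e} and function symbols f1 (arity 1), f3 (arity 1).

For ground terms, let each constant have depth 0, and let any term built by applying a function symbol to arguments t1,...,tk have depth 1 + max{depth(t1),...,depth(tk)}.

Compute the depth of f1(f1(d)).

depth(f1(d)) = 1 + depth(d) = 1 + 0 = 1
depth(f1(f1(d))) = 1 + depth(f1(d)) = 1 + 1 = 2

2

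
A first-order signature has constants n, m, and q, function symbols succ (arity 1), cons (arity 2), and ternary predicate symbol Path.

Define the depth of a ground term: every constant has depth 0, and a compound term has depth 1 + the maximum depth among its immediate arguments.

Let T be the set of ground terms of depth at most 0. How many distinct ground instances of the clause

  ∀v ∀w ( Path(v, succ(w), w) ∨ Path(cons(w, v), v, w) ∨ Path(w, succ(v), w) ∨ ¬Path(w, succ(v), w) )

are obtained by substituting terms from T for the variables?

Ground terms of depth ≤ 0:
  Let N_k count ground terms of depth at most k. Each non-constant term of depth ≤ k is some function symbol applied to depth-≤(k−1) arguments, giving N_k = 3 + N_{k-1} + N_{k-1}^2.
  N_0 = 3
  Explicitly: n, m, q.
So there are 3 ground terms available for substitution.
The clause has 2 distinct variables (v, w), each appearing in the body. In the free term algebra distinct substitutions yield syntactically distinct ground instances.
Number of ground instances = 3^2 = 9.

9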